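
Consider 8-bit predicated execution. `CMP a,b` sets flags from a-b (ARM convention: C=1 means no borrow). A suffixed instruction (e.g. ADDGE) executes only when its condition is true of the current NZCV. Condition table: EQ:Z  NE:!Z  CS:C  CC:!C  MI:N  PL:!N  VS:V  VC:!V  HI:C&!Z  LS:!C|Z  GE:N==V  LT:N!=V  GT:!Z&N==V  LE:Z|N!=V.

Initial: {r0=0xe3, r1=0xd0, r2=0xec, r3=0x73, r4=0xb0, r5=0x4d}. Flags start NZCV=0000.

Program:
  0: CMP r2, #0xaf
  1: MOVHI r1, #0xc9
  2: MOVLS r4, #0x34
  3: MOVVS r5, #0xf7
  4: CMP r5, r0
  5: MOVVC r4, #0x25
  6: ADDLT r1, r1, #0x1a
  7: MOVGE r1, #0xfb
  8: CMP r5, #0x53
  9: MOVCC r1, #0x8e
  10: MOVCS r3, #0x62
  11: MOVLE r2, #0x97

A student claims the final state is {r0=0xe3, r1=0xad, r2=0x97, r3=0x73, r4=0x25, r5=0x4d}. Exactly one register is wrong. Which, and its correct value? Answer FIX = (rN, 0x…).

FIX = (r1, 0x8e)

0: ✓ CMP  NZCV=0010
1: ✓ MOVHI  r1←0xc9
2: · MOVLS
3: · MOVVS
4: ✓ CMP  NZCV=0000
5: ✓ MOVVC  r4←0x25
6: · ADDLT
7: ✓ MOVGE  r1←0xfb
8: ✓ CMP  NZCV=1000
9: ✓ MOVCC  r1←0x8e
10: · MOVCS
11: ✓ MOVLE  r2←0x97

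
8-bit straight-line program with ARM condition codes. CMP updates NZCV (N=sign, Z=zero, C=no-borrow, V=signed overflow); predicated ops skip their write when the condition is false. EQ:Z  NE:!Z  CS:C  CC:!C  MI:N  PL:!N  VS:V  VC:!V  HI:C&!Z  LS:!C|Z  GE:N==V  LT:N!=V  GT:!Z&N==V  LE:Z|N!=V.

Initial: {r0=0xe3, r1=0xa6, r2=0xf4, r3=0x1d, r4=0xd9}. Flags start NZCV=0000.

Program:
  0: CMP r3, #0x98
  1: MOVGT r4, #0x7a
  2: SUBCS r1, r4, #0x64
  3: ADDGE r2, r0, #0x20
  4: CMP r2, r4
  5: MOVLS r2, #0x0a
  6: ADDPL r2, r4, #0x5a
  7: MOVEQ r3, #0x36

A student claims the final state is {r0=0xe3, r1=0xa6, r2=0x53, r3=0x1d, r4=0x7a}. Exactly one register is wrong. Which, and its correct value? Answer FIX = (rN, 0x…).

FIX = (r2, 0x0a)

[0] flags=1001 → (cmp)
[1] flags=1001 GT?T → r4=0x7a
[2] flags=1001 CS?F → skip
[3] flags=1001 GE?T → r2=0x03
[4] flags=1000 → (cmp)
[5] flags=1000 LS?T → r2=0x0a
[6] flags=1000 PL?F → skip
[7] flags=1000 EQ?F → skip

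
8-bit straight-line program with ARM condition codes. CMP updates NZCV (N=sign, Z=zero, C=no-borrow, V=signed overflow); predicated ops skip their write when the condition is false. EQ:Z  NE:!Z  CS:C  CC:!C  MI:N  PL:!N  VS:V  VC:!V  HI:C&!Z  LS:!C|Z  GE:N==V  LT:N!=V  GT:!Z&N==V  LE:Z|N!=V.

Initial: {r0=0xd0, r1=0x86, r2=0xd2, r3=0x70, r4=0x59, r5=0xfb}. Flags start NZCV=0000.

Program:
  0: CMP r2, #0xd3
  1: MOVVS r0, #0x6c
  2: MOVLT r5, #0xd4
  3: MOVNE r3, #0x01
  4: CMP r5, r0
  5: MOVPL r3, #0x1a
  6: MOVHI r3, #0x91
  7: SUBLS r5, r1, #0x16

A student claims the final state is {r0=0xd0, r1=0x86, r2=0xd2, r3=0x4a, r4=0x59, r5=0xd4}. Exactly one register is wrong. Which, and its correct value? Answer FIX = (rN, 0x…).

[0] flags=1000 → (cmp)
[1] flags=1000 VS?F → skip
[2] flags=1000 LT?T → r5=0xd4
[3] flags=1000 NE?T → r3=0x01
[4] flags=0010 → (cmp)
[5] flags=0010 PL?T → r3=0x1a
[6] flags=0010 HI?T → r3=0x91
[7] flags=0010 LS?F → skip

FIX = (r3, 0x91)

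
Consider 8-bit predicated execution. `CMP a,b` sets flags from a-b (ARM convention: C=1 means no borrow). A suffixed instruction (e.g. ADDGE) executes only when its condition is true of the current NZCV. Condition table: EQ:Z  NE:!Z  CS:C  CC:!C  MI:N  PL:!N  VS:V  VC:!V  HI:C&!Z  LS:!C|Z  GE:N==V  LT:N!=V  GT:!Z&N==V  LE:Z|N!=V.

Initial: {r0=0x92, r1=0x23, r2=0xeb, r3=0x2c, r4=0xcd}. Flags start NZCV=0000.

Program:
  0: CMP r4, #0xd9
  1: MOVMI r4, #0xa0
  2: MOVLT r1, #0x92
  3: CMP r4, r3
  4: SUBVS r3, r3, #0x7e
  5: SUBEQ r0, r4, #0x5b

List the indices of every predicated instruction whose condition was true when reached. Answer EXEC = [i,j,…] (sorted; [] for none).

0: ✓ CMP  NZCV=1000
1: ✓ MOVMI  r4←0xa0
2: ✓ MOVLT  r1←0x92
3: ✓ CMP  NZCV=0011
4: ✓ SUBVS  r3←0xae
5: · SUBEQ

EXEC = [1,2,4]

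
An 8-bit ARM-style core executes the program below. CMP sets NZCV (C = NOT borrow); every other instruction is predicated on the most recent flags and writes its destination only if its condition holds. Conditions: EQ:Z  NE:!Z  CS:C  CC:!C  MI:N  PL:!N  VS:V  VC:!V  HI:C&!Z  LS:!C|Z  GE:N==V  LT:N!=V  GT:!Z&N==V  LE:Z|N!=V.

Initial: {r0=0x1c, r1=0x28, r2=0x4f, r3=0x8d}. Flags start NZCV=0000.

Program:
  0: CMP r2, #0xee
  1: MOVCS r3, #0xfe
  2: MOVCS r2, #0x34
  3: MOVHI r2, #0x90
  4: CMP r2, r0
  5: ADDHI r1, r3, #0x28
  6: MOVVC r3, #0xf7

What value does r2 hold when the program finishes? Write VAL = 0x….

0: ✓ CMP  NZCV=0000
1: · MOVCS
2: · MOVCS
3: · MOVHI
4: ✓ CMP  NZCV=0010
5: ✓ ADDHI  r1←0xb5
6: ✓ MOVVC  r3←0xf7

VAL = 0x4f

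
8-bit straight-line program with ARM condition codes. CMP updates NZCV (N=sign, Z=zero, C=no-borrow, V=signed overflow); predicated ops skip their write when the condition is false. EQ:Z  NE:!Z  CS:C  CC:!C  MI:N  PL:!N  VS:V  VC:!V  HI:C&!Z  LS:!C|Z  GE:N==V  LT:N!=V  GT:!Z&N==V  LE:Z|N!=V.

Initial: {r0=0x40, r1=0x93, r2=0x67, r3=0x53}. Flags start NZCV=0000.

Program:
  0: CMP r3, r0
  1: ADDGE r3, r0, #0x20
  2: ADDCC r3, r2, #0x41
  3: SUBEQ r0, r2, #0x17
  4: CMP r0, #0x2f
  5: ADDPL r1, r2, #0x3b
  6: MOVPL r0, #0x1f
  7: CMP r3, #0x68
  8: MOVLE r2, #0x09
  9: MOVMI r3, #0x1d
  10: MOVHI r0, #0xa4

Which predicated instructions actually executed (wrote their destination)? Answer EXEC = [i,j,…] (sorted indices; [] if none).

EXEC = [1,5,6,8,9]

0: ✓ CMP  NZCV=0010
1: ✓ ADDGE  r3←0x60
2: · ADDCC
3: · SUBEQ
4: ✓ CMP  NZCV=0010
5: ✓ ADDPL  r1←0xa2
6: ✓ MOVPL  r0←0x1f
7: ✓ CMP  NZCV=1000
8: ✓ MOVLE  r2←0x09
9: ✓ MOVMI  r3←0x1d
10: · MOVHI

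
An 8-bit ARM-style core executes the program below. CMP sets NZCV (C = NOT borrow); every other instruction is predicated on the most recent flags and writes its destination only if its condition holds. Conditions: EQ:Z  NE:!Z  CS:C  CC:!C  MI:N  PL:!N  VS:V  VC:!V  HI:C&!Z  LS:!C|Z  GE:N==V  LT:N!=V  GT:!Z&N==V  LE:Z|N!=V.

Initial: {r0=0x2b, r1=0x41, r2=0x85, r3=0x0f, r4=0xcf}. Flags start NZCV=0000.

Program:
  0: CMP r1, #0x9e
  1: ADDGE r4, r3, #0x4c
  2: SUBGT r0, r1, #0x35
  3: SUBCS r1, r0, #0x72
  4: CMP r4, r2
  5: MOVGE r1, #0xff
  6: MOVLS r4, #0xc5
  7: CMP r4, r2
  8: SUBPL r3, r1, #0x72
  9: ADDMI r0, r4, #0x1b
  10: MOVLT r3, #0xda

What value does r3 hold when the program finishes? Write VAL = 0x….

[0] flags=1001 → (cmp)
[1] flags=1001 GE?T → r4=0x5b
[2] flags=1001 GT?T → r0=0x0c
[3] flags=1001 CS?F → skip
[4] flags=1001 → (cmp)
[5] flags=1001 GE?T → r1=0xff
[6] flags=1001 LS?T → r4=0xc5
[7] flags=0010 → (cmp)
[8] flags=0010 PL?T → r3=0x8d
[9] flags=0010 MI?F → skip
[10] flags=0010 LT?F → skip

VAL = 0x8d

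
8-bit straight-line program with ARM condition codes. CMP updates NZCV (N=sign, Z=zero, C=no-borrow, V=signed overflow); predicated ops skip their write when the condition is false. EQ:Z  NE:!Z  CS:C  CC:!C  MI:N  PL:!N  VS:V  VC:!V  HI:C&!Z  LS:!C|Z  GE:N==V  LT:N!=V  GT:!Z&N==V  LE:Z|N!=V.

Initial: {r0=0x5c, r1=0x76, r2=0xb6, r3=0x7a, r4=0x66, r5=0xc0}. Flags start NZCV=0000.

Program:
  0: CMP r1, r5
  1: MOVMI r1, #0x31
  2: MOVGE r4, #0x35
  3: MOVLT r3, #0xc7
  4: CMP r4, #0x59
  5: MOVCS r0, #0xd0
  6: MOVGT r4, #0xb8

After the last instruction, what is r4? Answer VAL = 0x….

[0] flags=1001 → (cmp)
[1] flags=1001 MI?T → r1=0x31
[2] flags=1001 GE?T → r4=0x35
[3] flags=1001 LT?F → skip
[4] flags=1000 → (cmp)
[5] flags=1000 CS?F → skip
[6] flags=1000 GT?F → skip

VAL = 0x35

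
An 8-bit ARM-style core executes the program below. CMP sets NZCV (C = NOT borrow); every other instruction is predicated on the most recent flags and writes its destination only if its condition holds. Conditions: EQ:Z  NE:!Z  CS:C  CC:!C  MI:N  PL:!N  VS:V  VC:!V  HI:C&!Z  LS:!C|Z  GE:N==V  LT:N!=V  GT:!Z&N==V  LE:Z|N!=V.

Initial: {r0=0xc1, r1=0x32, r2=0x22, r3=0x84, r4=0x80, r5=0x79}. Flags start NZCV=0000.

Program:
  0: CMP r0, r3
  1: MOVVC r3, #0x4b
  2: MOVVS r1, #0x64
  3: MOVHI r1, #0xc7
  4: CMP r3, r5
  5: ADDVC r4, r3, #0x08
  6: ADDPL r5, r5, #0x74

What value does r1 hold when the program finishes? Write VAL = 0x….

0: ✓ CMP  NZCV=0010
1: ✓ MOVVC  r3←0x4b
2: · MOVVS
3: ✓ MOVHI  r1←0xc7
4: ✓ CMP  NZCV=1000
5: ✓ ADDVC  r4←0x53
6: · ADDPL

VAL = 0xc7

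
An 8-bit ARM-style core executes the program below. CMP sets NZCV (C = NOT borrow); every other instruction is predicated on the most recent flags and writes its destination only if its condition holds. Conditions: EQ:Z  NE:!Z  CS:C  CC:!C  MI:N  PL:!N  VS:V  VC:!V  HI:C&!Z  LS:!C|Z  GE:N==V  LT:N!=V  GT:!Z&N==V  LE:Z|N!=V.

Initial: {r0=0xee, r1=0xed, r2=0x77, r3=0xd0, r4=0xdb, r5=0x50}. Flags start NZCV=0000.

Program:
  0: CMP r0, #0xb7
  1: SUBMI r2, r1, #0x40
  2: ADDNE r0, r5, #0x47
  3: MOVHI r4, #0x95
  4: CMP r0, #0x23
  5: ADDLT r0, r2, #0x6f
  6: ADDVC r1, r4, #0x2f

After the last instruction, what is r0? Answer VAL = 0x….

VAL = 0xe6

0: ✓ CMP  NZCV=0010
1: · SUBMI
2: ✓ ADDNE  r0←0x97
3: ✓ MOVHI  r4←0x95
4: ✓ CMP  NZCV=0011
5: ✓ ADDLT  r0←0xe6
6: · ADDVC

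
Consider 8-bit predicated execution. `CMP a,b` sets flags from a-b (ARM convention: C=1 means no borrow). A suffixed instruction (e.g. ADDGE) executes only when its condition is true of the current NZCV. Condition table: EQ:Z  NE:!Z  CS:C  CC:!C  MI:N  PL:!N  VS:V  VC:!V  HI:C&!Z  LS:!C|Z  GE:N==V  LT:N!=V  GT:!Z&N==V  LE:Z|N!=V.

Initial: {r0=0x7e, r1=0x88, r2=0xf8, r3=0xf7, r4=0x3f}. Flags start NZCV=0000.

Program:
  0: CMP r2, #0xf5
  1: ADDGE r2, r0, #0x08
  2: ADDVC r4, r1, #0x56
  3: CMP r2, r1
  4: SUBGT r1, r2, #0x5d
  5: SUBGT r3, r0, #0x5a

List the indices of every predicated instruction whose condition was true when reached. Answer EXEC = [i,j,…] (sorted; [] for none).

EXEC = [1,2]

[0] flags=0010 → (cmp)
[1] flags=0010 GE?T → r2=0x86
[2] flags=0010 VC?T → r4=0xde
[3] flags=1000 → (cmp)
[4] flags=1000 GT?F → skip
[5] flags=1000 GT?F → skip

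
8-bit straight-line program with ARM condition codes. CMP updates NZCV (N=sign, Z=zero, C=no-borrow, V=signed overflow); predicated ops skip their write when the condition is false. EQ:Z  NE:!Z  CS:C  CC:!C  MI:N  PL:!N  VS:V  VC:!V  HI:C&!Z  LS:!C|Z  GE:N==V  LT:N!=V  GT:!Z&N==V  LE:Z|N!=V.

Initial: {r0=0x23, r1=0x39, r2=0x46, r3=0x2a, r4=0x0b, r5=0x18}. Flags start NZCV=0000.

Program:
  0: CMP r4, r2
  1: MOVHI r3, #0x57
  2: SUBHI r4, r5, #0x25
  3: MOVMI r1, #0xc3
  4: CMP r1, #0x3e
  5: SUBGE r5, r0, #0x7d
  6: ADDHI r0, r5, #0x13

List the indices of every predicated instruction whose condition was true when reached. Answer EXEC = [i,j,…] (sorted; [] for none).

[0] flags=1000 → (cmp)
[1] flags=1000 HI?F → skip
[2] flags=1000 HI?F → skip
[3] flags=1000 MI?T → r1=0xc3
[4] flags=1010 → (cmp)
[5] flags=1010 GE?F → skip
[6] flags=1010 HI?T → r0=0x2b

EXEC = [3,6]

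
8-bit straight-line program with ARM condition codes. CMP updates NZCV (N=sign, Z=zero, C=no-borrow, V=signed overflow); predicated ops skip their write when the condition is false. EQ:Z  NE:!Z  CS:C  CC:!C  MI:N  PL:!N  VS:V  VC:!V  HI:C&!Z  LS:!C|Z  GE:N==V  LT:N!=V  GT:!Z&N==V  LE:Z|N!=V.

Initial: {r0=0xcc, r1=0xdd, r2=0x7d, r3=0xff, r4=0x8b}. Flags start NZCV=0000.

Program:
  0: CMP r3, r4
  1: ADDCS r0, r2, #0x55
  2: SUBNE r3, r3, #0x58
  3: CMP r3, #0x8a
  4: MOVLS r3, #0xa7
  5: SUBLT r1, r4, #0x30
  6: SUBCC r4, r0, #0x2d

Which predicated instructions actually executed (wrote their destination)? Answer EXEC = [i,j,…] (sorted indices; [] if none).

[0] flags=0010 → (cmp)
[1] flags=0010 CS?T → r0=0xd2
[2] flags=0010 NE?T → r3=0xa7
[3] flags=0010 → (cmp)
[4] flags=0010 LS?F → skip
[5] flags=0010 LT?F → skip
[6] flags=0010 CC?F → skip

EXEC = [1,2]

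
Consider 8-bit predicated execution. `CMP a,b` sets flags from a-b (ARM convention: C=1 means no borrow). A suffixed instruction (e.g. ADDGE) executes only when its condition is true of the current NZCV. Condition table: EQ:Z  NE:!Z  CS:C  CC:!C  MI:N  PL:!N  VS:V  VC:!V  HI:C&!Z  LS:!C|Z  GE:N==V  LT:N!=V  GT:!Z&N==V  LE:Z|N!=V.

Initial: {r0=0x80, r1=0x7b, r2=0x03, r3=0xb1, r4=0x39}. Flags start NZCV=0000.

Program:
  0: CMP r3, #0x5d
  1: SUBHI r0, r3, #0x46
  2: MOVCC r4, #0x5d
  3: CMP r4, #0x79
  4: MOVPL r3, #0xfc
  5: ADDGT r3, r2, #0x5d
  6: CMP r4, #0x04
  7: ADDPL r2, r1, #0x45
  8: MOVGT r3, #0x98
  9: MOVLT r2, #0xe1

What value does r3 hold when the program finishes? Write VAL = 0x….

VAL = 0x98

0: ✓ CMP  NZCV=0011
1: ✓ SUBHI  r0←0x6b
2: · MOVCC
3: ✓ CMP  NZCV=1000
4: · MOVPL
5: · ADDGT
6: ✓ CMP  NZCV=0010
7: ✓ ADDPL  r2←0xc0
8: ✓ MOVGT  r3←0x98
9: · MOVLT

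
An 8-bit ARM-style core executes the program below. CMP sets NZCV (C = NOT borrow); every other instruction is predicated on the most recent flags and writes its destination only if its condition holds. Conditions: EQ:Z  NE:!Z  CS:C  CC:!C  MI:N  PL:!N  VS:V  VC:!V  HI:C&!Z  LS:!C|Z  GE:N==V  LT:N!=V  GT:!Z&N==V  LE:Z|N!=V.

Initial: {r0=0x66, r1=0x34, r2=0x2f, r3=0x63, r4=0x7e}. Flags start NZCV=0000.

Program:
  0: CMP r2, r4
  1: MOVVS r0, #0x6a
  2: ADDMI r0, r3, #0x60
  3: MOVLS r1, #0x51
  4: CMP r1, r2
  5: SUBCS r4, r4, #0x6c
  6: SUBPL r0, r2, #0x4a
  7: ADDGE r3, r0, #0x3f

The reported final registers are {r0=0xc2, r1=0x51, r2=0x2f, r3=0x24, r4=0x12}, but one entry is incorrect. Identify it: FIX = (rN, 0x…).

0: ✓ CMP  NZCV=1000
1: · MOVVS
2: ✓ ADDMI  r0←0xc3
3: ✓ MOVLS  r1←0x51
4: ✓ CMP  NZCV=0010
5: ✓ SUBCS  r4←0x12
6: ✓ SUBPL  r0←0xe5
7: ✓ ADDGE  r3←0x24

FIX = (r0, 0xe5)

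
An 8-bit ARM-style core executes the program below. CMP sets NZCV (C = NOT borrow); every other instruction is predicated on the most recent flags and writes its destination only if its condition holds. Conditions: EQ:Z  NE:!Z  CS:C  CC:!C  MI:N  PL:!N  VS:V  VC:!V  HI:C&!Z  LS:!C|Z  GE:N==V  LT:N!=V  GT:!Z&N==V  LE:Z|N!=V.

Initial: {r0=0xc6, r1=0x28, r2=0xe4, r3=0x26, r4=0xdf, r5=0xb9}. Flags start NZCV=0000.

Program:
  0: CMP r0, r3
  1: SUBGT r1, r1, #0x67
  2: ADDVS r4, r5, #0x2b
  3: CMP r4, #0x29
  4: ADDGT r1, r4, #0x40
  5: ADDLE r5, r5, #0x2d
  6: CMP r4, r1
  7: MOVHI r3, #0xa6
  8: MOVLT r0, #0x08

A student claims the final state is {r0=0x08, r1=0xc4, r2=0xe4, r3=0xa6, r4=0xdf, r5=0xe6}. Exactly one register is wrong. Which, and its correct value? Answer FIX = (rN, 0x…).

0: ✓ CMP  NZCV=1010
1: · SUBGT
2: · ADDVS
3: ✓ CMP  NZCV=1010
4: · ADDGT
5: ✓ ADDLE  r5←0xe6
6: ✓ CMP  NZCV=1010
7: ✓ MOVHI  r3←0xa6
8: ✓ MOVLT  r0←0x08

FIX = (r1, 0x28)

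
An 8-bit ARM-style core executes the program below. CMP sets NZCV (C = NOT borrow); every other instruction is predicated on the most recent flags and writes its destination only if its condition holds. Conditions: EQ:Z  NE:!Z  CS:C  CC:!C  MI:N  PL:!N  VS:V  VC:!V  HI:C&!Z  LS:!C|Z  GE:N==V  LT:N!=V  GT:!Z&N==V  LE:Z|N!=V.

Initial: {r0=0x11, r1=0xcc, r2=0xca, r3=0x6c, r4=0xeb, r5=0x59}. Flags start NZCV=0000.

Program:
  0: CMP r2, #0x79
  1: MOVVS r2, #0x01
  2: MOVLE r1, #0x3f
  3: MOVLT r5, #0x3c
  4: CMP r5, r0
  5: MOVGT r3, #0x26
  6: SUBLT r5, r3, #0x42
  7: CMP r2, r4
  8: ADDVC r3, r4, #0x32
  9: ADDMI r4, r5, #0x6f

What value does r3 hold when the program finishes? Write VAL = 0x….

VAL = 0x1d

[0] flags=0011 → (cmp)
[1] flags=0011 VS?T → r2=0x01
[2] flags=0011 LE?T → r1=0x3f
[3] flags=0011 LT?T → r5=0x3c
[4] flags=0010 → (cmp)
[5] flags=0010 GT?T → r3=0x26
[6] flags=0010 LT?F → skip
[7] flags=0000 → (cmp)
[8] flags=0000 VC?T → r3=0x1d
[9] flags=0000 MI?F → skip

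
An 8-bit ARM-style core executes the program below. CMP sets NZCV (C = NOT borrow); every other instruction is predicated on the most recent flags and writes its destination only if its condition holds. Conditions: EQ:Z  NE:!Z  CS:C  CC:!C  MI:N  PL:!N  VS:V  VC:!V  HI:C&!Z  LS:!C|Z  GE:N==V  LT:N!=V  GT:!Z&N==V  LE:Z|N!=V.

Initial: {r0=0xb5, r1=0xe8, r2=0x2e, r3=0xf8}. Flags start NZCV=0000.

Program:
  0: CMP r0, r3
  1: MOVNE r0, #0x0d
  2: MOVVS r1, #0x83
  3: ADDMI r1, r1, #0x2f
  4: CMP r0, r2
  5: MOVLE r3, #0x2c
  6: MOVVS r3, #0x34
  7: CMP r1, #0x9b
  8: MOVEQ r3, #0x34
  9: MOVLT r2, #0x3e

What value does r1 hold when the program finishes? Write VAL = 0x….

VAL = 0x17

[0] flags=1000 → (cmp)
[1] flags=1000 NE?T → r0=0x0d
[2] flags=1000 VS?F → skip
[3] flags=1000 MI?T → r1=0x17
[4] flags=1000 → (cmp)
[5] flags=1000 LE?T → r3=0x2c
[6] flags=1000 VS?F → skip
[7] flags=0000 → (cmp)
[8] flags=0000 EQ?F → skip
[9] flags=0000 LT?F → skip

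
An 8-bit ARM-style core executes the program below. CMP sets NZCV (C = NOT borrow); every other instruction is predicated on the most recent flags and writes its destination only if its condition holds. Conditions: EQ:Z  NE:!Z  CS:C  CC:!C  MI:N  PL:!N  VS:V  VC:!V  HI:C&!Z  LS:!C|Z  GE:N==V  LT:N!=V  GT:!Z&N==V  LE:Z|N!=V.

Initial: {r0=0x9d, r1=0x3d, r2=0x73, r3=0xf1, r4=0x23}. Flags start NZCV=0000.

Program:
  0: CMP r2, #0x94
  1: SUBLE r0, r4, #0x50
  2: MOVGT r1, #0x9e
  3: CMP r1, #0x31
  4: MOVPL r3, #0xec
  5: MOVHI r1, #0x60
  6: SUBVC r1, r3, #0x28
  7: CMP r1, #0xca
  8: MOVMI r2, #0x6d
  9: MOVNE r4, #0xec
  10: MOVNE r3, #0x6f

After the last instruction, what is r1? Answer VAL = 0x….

VAL = 0x60

0: ✓ CMP  NZCV=1001
1: · SUBLE
2: ✓ MOVGT  r1←0x9e
3: ✓ CMP  NZCV=0011
4: ✓ MOVPL  r3←0xec
5: ✓ MOVHI  r1←0x60
6: · SUBVC
7: ✓ CMP  NZCV=1001
8: ✓ MOVMI  r2←0x6d
9: ✓ MOVNE  r4←0xec
10: ✓ MOVNE  r3←0x6f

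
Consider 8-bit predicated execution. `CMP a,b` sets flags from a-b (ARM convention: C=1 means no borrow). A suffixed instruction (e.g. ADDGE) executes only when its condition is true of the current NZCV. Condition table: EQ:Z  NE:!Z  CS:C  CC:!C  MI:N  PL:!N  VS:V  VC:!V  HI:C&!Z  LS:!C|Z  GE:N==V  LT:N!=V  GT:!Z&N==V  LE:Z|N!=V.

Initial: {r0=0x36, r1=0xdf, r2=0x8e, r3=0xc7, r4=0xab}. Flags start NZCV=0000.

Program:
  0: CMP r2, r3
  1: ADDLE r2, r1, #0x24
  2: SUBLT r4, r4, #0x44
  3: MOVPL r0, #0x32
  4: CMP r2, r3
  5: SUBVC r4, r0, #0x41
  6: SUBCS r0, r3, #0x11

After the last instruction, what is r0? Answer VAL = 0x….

0: ✓ CMP  NZCV=1000
1: ✓ ADDLE  r2←0x03
2: ✓ SUBLT  r4←0x67
3: · MOVPL
4: ✓ CMP  NZCV=0000
5: ✓ SUBVC  r4←0xf5
6: · SUBCS

VAL = 0x36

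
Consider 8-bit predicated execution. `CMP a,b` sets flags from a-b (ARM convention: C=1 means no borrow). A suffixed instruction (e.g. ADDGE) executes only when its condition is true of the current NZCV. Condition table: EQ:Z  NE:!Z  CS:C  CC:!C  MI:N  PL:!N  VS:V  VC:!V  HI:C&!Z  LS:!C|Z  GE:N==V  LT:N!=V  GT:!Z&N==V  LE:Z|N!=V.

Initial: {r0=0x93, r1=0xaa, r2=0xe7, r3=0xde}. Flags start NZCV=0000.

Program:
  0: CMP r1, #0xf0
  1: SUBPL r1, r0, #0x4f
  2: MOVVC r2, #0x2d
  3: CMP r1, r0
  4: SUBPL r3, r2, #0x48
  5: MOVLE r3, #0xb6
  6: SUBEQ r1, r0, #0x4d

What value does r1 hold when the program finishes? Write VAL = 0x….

VAL = 0xaa

0: ✓ CMP  NZCV=1000
1: · SUBPL
2: ✓ MOVVC  r2←0x2d
3: ✓ CMP  NZCV=0010
4: ✓ SUBPL  r3←0xe5
5: · MOVLE
6: · SUBEQ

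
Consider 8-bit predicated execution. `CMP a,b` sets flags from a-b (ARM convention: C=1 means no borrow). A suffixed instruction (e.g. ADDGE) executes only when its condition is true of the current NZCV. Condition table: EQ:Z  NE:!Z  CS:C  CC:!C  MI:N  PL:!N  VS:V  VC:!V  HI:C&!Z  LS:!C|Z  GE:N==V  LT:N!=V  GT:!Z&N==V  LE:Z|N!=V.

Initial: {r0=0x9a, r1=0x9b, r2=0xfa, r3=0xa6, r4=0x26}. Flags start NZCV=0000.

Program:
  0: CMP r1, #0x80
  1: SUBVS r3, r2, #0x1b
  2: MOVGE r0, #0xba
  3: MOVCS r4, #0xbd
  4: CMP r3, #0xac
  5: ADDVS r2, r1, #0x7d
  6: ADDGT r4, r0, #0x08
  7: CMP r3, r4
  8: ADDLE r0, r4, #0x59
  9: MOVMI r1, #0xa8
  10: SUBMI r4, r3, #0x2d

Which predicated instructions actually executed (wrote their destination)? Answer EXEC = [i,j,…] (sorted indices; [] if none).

[0] flags=0010 → (cmp)
[1] flags=0010 VS?F → skip
[2] flags=0010 GE?T → r0=0xba
[3] flags=0010 CS?T → r4=0xbd
[4] flags=1000 → (cmp)
[5] flags=1000 VS?F → skip
[6] flags=1000 GT?F → skip
[7] flags=1000 → (cmp)
[8] flags=1000 LE?T → r0=0x16
[9] flags=1000 MI?T → r1=0xa8
[10] flags=1000 MI?T → r4=0x79

EXEC = [2,3,8,9,10]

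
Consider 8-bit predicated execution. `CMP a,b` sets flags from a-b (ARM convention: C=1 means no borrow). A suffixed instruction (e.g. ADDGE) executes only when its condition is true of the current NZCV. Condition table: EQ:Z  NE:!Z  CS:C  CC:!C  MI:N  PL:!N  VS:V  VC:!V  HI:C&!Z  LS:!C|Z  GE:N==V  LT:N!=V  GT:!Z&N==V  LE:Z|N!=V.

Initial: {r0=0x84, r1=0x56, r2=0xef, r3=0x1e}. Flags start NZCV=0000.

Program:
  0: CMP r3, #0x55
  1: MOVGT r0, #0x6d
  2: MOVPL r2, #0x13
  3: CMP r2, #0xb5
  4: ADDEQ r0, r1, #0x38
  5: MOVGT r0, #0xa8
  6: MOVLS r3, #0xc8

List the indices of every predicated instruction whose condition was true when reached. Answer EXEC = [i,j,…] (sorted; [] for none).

EXEC = [5]

0: ✓ CMP  NZCV=1000
1: · MOVGT
2: · MOVPL
3: ✓ CMP  NZCV=0010
4: · ADDEQ
5: ✓ MOVGT  r0←0xa8
6: · MOVLS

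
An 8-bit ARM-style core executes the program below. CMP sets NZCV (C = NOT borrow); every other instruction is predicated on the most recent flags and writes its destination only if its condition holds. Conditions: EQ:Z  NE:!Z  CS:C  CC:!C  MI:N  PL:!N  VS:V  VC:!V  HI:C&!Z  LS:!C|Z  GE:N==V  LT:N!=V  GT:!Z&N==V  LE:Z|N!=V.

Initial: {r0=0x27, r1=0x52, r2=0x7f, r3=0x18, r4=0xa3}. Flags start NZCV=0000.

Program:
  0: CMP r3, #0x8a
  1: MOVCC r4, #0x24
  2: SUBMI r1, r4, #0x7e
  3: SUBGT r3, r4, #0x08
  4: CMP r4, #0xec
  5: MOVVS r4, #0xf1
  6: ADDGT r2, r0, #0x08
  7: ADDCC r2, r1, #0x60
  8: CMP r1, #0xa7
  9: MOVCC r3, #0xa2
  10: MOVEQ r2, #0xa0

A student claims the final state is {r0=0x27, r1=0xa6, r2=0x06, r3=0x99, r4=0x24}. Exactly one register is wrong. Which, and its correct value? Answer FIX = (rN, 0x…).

FIX = (r3, 0xa2)

0: ✓ CMP  NZCV=1001
1: ✓ MOVCC  r4←0x24
2: ✓ SUBMI  r1←0xa6
3: ✓ SUBGT  r3←0x1c
4: ✓ CMP  NZCV=0000
5: · MOVVS
6: ✓ ADDGT  r2←0x2f
7: ✓ ADDCC  r2←0x06
8: ✓ CMP  NZCV=1000
9: ✓ MOVCC  r3←0xa2
10: · MOVEQ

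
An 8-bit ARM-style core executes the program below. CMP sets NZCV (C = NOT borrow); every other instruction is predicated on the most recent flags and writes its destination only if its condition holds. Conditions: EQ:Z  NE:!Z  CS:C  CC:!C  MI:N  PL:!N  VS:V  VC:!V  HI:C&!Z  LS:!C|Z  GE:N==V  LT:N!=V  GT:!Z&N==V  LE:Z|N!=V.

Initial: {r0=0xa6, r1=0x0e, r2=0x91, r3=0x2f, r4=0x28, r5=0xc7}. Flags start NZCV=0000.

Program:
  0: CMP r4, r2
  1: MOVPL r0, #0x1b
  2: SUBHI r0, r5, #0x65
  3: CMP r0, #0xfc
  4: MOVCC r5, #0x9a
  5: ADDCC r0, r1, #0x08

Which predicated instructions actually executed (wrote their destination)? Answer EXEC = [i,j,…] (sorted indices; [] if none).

[0] flags=1001 → (cmp)
[1] flags=1001 PL?F → skip
[2] flags=1001 HI?F → skip
[3] flags=1000 → (cmp)
[4] flags=1000 CC?T → r5=0x9a
[5] flags=1000 CC?T → r0=0x16

EXEC = [4,5]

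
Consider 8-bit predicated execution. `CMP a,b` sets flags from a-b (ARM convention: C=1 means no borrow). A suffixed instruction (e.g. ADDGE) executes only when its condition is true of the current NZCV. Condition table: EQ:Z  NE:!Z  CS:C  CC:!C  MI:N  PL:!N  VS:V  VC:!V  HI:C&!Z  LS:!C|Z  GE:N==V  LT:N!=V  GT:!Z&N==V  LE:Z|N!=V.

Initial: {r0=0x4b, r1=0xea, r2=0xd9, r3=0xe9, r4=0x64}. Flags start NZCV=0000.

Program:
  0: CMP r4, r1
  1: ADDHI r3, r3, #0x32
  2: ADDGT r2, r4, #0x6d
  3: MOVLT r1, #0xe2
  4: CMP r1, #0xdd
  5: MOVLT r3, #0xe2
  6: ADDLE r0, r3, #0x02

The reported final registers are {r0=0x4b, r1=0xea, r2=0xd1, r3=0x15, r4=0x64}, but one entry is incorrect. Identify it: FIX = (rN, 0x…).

[0] flags=0000 → (cmp)
[1] flags=0000 HI?F → skip
[2] flags=0000 GT?T → r2=0xd1
[3] flags=0000 LT?F → skip
[4] flags=0010 → (cmp)
[5] flags=0010 LT?F → skip
[6] flags=0010 LE?F → skip

FIX = (r3, 0xe9)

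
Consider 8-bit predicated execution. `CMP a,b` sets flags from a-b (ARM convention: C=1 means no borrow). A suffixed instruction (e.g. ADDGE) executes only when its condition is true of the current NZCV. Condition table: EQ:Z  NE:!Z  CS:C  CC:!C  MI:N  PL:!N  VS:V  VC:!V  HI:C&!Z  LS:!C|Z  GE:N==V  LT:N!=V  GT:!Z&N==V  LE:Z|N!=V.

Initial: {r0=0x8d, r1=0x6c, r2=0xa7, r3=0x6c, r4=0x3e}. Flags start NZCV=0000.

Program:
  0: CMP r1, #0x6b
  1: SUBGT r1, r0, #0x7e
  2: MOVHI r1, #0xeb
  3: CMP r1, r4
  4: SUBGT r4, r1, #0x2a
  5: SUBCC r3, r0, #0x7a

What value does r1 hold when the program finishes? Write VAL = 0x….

VAL = 0xeb

[0] flags=0010 → (cmp)
[1] flags=0010 GT?T → r1=0x0f
[2] flags=0010 HI?T → r1=0xeb
[3] flags=1010 → (cmp)
[4] flags=1010 GT?F → skip
[5] flags=1010 CC?F → skip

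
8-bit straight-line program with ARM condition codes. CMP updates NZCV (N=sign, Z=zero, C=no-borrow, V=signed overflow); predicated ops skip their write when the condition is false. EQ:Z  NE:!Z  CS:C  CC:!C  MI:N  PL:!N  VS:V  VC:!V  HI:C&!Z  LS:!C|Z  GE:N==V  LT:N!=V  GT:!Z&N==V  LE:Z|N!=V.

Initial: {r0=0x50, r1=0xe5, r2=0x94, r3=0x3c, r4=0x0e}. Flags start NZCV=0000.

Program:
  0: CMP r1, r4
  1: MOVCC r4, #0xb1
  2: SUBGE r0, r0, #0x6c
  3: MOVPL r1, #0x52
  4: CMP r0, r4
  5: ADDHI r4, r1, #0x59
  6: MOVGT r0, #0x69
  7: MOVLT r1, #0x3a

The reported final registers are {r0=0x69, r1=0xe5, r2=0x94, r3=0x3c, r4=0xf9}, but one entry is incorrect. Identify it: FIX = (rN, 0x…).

FIX = (r4, 0x3e)

0: ✓ CMP  NZCV=1010
1: · MOVCC
2: · SUBGE
3: · MOVPL
4: ✓ CMP  NZCV=0010
5: ✓ ADDHI  r4←0x3e
6: ✓ MOVGT  r0←0x69
7: · MOVLT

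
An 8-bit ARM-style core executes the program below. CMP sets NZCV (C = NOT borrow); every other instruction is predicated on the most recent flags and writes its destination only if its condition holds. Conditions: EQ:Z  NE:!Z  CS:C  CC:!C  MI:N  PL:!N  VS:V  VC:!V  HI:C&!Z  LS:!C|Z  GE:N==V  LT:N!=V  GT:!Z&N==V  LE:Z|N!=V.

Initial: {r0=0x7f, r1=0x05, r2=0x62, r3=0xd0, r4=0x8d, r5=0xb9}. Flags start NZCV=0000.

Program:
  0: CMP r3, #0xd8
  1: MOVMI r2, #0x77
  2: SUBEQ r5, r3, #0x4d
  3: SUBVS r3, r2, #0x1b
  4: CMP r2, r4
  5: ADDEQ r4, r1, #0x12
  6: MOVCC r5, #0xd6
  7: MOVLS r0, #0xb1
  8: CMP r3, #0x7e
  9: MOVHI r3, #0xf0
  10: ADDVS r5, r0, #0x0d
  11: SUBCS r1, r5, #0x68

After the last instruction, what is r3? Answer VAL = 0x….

0: ✓ CMP  NZCV=1000
1: ✓ MOVMI  r2←0x77
2: · SUBEQ
3: · SUBVS
4: ✓ CMP  NZCV=1001
5: · ADDEQ
6: ✓ MOVCC  r5←0xd6
7: ✓ MOVLS  r0←0xb1
8: ✓ CMP  NZCV=0011
9: ✓ MOVHI  r3←0xf0
10: ✓ ADDVS  r5←0xbe
11: ✓ SUBCS  r1←0x56

VAL = 0xf0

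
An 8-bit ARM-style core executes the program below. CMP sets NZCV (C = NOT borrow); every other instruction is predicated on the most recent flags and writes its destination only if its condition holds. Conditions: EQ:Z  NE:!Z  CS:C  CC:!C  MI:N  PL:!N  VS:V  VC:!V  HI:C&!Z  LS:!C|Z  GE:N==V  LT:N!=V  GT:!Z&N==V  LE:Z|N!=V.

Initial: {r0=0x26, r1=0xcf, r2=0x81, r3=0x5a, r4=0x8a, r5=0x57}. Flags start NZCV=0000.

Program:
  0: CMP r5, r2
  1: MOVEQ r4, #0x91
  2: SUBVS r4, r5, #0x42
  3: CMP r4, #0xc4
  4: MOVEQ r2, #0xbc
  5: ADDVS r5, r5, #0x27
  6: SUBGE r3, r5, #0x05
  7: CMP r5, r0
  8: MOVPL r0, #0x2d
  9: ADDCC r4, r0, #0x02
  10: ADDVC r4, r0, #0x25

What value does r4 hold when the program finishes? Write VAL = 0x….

0: ✓ CMP  NZCV=1001
1: · MOVEQ
2: ✓ SUBVS  r4←0x15
3: ✓ CMP  NZCV=0000
4: · MOVEQ
5: · ADDVS
6: ✓ SUBGE  r3←0x52
7: ✓ CMP  NZCV=0010
8: ✓ MOVPL  r0←0x2d
9: · ADDCC
10: ✓ ADDVC  r4←0x52

VAL = 0x52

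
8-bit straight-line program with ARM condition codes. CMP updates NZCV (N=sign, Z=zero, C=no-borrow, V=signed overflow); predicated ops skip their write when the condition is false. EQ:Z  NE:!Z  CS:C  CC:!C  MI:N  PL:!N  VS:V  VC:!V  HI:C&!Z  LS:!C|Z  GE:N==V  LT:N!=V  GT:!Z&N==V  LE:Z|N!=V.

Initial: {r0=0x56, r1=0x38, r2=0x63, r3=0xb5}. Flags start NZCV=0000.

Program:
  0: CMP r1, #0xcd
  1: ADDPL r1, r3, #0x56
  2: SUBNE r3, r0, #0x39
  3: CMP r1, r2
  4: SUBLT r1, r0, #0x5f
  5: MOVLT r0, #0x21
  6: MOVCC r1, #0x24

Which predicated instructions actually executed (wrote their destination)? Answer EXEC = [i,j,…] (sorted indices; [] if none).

EXEC = [1,2,4,5,6]

0: ✓ CMP  NZCV=0000
1: ✓ ADDPL  r1←0x0b
2: ✓ SUBNE  r3←0x1d
3: ✓ CMP  NZCV=1000
4: ✓ SUBLT  r1←0xf7
5: ✓ MOVLT  r0←0x21
6: ✓ MOVCC  r1←0x24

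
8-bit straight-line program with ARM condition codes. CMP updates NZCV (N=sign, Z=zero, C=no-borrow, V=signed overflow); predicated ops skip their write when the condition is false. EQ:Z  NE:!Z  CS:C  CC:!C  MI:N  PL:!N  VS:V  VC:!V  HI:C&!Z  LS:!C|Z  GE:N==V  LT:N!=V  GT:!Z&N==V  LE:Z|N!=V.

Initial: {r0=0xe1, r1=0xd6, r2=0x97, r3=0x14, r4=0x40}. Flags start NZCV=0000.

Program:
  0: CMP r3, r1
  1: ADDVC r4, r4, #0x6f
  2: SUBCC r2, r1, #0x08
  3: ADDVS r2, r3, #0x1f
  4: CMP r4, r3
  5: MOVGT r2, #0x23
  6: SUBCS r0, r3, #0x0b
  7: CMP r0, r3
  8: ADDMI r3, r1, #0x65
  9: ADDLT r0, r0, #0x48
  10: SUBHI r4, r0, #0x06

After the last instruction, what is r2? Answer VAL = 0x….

[0] flags=0000 → (cmp)
[1] flags=0000 VC?T → r4=0xaf
[2] flags=0000 CC?T → r2=0xce
[3] flags=0000 VS?F → skip
[4] flags=1010 → (cmp)
[5] flags=1010 GT?F → skip
[6] flags=1010 CS?T → r0=0x09
[7] flags=1000 → (cmp)
[8] flags=1000 MI?T → r3=0x3b
[9] flags=1000 LT?T → r0=0x51
[10] flags=1000 HI?F → skip

VAL = 0xce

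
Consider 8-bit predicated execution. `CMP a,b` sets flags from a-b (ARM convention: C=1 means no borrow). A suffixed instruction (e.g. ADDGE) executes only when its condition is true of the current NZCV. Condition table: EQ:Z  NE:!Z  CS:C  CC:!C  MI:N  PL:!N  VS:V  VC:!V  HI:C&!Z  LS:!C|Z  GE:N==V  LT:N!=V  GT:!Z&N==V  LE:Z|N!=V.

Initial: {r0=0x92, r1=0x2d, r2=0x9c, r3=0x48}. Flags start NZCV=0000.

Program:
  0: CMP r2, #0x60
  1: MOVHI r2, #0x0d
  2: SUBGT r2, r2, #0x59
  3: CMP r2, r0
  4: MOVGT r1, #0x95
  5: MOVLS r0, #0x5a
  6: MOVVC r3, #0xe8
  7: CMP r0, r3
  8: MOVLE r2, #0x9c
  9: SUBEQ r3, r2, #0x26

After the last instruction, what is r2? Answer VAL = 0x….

VAL = 0x0d

[0] flags=0011 → (cmp)
[1] flags=0011 HI?T → r2=0x0d
[2] flags=0011 GT?F → skip
[3] flags=0000 → (cmp)
[4] flags=0000 GT?T → r1=0x95
[5] flags=0000 LS?T → r0=0x5a
[6] flags=0000 VC?T → r3=0xe8
[7] flags=0000 → (cmp)
[8] flags=0000 LE?F → skip
[9] flags=0000 EQ?F → skip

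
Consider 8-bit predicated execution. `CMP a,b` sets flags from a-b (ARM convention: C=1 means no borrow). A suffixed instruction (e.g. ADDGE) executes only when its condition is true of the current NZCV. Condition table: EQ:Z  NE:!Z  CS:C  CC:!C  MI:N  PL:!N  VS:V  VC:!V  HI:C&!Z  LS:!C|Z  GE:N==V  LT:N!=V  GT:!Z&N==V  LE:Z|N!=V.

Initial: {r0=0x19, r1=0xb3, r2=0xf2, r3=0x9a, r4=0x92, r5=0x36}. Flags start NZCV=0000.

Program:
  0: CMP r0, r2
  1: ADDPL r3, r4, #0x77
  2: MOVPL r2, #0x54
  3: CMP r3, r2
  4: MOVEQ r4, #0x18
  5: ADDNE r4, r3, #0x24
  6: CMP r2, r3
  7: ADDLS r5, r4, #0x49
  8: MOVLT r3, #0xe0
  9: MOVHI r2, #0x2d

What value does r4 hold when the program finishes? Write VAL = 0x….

0: ✓ CMP  NZCV=0000
1: ✓ ADDPL  r3←0x09
2: ✓ MOVPL  r2←0x54
3: ✓ CMP  NZCV=1000
4: · MOVEQ
5: ✓ ADDNE  r4←0x2d
6: ✓ CMP  NZCV=0010
7: · ADDLS
8: · MOVLT
9: ✓ MOVHI  r2←0x2d

VAL = 0x2d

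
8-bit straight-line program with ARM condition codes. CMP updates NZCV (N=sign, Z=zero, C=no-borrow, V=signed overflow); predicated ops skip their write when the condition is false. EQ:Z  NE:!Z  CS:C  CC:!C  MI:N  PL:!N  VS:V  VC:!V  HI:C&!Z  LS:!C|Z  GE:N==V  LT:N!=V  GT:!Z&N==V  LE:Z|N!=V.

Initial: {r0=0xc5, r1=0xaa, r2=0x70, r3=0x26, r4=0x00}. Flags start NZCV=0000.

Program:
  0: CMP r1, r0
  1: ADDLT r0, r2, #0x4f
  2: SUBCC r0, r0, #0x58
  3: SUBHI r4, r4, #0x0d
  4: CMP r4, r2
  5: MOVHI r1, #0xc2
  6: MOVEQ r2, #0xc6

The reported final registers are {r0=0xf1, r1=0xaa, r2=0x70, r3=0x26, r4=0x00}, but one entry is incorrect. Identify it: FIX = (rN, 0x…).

0: ✓ CMP  NZCV=1000
1: ✓ ADDLT  r0←0xbf
2: ✓ SUBCC  r0←0x67
3: · SUBHI
4: ✓ CMP  NZCV=1000
5: · MOVHI
6: · MOVEQ

FIX = (r0, 0x67)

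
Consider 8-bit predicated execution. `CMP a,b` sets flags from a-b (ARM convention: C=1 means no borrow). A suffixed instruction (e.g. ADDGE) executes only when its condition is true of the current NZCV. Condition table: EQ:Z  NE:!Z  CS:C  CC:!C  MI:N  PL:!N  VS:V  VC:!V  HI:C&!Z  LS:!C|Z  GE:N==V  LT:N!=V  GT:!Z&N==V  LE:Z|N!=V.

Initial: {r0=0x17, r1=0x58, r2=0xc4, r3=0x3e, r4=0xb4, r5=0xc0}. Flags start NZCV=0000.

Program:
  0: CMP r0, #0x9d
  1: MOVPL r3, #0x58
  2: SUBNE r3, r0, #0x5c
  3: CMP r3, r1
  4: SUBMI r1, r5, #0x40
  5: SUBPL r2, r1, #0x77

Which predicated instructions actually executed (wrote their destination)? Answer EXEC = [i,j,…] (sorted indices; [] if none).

[0] flags=0000 → (cmp)
[1] flags=0000 PL?T → r3=0x58
[2] flags=0000 NE?T → r3=0xbb
[3] flags=0011 → (cmp)
[4] flags=0011 MI?F → skip
[5] flags=0011 PL?T → r2=0xe1

EXEC = [1,2,5]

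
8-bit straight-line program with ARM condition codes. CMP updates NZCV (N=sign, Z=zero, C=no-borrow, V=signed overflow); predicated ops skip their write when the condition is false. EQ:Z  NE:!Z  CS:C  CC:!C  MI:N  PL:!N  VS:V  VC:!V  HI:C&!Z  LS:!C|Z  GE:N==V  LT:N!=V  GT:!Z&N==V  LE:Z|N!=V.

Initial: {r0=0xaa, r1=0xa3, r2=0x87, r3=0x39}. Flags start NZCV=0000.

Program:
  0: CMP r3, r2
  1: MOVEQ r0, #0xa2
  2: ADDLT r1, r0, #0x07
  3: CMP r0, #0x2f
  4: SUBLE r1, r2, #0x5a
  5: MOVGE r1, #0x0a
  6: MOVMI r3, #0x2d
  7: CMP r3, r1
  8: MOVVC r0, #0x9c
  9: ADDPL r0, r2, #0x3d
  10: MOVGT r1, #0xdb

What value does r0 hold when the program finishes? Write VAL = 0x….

VAL = 0xc4

[0] flags=1001 → (cmp)
[1] flags=1001 EQ?F → skip
[2] flags=1001 LT?F → skip
[3] flags=0011 → (cmp)
[4] flags=0011 LE?T → r1=0x2d
[5] flags=0011 GE?F → skip
[6] flags=0011 MI?F → skip
[7] flags=0010 → (cmp)
[8] flags=0010 VC?T → r0=0x9c
[9] flags=0010 PL?T → r0=0xc4
[10] flags=0010 GT?T → r1=0xdb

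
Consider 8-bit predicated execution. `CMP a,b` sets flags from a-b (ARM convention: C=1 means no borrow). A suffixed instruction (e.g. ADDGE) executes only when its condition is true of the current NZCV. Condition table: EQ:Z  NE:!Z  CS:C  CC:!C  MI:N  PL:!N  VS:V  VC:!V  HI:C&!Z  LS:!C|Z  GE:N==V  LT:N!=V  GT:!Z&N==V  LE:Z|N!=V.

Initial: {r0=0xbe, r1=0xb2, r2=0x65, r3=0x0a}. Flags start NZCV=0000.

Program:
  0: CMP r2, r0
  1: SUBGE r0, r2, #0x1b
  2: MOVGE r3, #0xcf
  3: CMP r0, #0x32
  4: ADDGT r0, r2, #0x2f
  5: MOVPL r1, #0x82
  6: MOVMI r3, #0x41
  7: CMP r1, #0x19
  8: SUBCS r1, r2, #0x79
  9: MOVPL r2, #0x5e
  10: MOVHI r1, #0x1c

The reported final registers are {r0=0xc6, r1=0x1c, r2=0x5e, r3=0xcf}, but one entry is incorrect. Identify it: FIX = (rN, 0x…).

FIX = (r0, 0x94)

0: ✓ CMP  NZCV=1001
1: ✓ SUBGE  r0←0x4a
2: ✓ MOVGE  r3←0xcf
3: ✓ CMP  NZCV=0010
4: ✓ ADDGT  r0←0x94
5: ✓ MOVPL  r1←0x82
6: · MOVMI
7: ✓ CMP  NZCV=0011
8: ✓ SUBCS  r1←0xec
9: ✓ MOVPL  r2←0x5e
10: ✓ MOVHI  r1←0x1c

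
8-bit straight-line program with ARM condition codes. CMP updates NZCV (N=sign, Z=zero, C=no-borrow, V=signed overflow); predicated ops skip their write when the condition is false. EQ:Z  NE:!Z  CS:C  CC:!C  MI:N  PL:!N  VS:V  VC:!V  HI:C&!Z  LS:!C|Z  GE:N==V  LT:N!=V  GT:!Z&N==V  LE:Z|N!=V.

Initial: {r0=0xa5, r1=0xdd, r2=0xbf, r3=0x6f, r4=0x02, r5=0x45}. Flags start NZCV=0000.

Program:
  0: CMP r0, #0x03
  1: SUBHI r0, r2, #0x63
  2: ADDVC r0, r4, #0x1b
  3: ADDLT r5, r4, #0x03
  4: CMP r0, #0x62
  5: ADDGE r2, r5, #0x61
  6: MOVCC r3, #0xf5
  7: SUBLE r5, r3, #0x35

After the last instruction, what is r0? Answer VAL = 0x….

VAL = 0x1d

[0] flags=1010 → (cmp)
[1] flags=1010 HI?T → r0=0x5c
[2] flags=1010 VC?T → r0=0x1d
[3] flags=1010 LT?T → r5=0x05
[4] flags=1000 → (cmp)
[5] flags=1000 GE?F → skip
[6] flags=1000 CC?T → r3=0xf5
[7] flags=1000 LE?T → r5=0xc0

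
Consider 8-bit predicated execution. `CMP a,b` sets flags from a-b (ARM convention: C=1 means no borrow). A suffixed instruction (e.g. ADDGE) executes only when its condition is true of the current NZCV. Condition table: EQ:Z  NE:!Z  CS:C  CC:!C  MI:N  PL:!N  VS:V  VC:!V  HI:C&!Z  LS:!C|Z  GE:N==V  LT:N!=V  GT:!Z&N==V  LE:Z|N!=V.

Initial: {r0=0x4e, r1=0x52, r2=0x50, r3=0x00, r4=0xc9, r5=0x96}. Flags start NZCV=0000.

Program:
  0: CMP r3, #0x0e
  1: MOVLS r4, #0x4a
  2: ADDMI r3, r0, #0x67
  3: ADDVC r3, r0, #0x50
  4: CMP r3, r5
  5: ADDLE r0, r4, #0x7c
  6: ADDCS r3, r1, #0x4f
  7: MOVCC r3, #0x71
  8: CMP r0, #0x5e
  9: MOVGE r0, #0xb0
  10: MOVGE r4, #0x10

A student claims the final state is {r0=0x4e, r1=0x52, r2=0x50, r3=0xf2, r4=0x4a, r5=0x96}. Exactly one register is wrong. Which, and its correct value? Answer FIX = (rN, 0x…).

FIX = (r3, 0xa1)

0: ✓ CMP  NZCV=1000
1: ✓ MOVLS  r4←0x4a
2: ✓ ADDMI  r3←0xb5
3: ✓ ADDVC  r3←0x9e
4: ✓ CMP  NZCV=0010
5: · ADDLE
6: ✓ ADDCS  r3←0xa1
7: · MOVCC
8: ✓ CMP  NZCV=1000
9: · MOVGE
10: · MOVGE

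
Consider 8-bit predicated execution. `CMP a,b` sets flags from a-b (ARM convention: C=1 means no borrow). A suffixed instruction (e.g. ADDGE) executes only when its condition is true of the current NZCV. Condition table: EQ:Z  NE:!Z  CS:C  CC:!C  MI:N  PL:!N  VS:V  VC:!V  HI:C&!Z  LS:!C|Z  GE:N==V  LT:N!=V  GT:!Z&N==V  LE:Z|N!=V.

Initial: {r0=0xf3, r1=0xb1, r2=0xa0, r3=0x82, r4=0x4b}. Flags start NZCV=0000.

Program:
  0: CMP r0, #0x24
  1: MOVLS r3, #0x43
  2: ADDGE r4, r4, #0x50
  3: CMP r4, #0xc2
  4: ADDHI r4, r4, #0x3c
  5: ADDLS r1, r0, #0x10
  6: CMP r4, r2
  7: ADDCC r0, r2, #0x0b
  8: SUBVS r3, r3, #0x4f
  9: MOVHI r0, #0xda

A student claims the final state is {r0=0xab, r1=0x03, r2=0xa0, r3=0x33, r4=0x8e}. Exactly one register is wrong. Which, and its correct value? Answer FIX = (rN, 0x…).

FIX = (r4, 0x4b)

[0] flags=1010 → (cmp)
[1] flags=1010 LS?F → skip
[2] flags=1010 GE?F → skip
[3] flags=1001 → (cmp)
[4] flags=1001 HI?F → skip
[5] flags=1001 LS?T → r1=0x03
[6] flags=1001 → (cmp)
[7] flags=1001 CC?T → r0=0xab
[8] flags=1001 VS?T → r3=0x33
[9] flags=1001 HI?F → skip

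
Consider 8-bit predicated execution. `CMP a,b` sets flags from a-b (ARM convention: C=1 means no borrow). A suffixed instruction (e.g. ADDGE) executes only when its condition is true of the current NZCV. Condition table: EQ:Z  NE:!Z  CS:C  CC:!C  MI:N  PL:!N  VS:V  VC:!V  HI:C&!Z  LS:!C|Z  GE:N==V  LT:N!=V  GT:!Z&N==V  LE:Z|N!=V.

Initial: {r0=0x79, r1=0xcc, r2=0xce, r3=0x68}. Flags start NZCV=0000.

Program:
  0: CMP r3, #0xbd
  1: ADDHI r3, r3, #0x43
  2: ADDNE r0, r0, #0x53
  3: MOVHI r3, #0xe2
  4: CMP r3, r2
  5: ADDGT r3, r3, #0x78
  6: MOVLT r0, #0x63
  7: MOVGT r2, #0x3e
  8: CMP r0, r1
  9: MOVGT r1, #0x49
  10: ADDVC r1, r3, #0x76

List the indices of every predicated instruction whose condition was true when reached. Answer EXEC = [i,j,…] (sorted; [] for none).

0: ✓ CMP  NZCV=1001
1: · ADDHI
2: ✓ ADDNE  r0←0xcc
3: · MOVHI
4: ✓ CMP  NZCV=1001
5: ✓ ADDGT  r3←0xe0
6: · MOVLT
7: ✓ MOVGT  r2←0x3e
8: ✓ CMP  NZCV=0110
9: · MOVGT
10: ✓ ADDVC  r1←0x56

EXEC = [2,5,7,10]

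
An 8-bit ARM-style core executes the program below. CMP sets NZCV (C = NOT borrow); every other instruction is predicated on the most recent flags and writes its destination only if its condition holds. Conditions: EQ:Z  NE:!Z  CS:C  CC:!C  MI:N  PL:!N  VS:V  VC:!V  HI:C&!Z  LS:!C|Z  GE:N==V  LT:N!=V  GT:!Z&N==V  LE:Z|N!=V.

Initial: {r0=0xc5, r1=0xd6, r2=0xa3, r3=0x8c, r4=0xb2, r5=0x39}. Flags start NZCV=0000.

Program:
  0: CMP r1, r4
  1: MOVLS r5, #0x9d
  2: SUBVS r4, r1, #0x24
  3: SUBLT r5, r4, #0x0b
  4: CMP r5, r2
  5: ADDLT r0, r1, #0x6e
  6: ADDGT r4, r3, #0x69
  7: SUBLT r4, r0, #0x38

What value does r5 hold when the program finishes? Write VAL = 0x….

[0] flags=0010 → (cmp)
[1] flags=0010 LS?F → skip
[2] flags=0010 VS?F → skip
[3] flags=0010 LT?F → skip
[4] flags=1001 → (cmp)
[5] flags=1001 LT?F → skip
[6] flags=1001 GT?T → r4=0xf5
[7] flags=1001 LT?F → skip

VAL = 0x39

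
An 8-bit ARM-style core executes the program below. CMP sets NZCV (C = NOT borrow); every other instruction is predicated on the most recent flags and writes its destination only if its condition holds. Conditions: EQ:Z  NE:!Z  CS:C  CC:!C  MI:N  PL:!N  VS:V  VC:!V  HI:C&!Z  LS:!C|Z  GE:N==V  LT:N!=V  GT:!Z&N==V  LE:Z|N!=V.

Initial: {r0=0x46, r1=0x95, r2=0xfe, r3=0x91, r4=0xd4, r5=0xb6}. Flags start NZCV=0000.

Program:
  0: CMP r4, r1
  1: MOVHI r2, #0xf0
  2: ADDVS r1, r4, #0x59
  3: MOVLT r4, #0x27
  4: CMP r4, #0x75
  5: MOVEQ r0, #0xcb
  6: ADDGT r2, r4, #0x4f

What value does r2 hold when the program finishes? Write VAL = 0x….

VAL = 0xf0

0: ✓ CMP  NZCV=0010
1: ✓ MOVHI  r2←0xf0
2: · ADDVS
3: · MOVLT
4: ✓ CMP  NZCV=0011
5: · MOVEQ
6: · ADDGT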